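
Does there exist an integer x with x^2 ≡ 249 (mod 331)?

no

249 ≡ 1 (mod 4), so quadratic reciprocity gives (249/331) = (331/249). Reduce: 331 ≡ 82 (mod 249). Now have (82/249).
Factor out 2: 82 = 2·41. Since 249 ≡ 1 (mod 8), (2/249) = +1. Now have (41/249).
41 ≡ 1 (mod 4), so quadratic reciprocity gives (41/249) = (249/41). Reduce: 249 ≡ 3 (mod 41). Now have (3/41).
41 ≡ 1 (mod 4), so quadratic reciprocity gives (3/41) = (41/3). Reduce: 41 ≡ 2 (mod 3). Now have (2/3).
Factor out 2: 2 = 2. Since 3 ≡ 3 (mod 8), (2/3) = -1. Now have -(1/3).
(1/3) = 1. Collecting the sign factors: -1.
(249/331) = -1, and 331 is prime, so 249 is not a quadratic residue mod 331.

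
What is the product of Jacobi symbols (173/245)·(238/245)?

0

By multiplicativity, (173·238/245) = (173/245)·(238/245).
First factor (173/245):
173 ≡ 1 (mod 4), so quadratic reciprocity gives (173/245) = (245/173). Reduce: 245 ≡ 72 (mod 173). Now have (72/173).
Factor out 2: 72 = 2^3·9. Since 173 ≡ 5 (mod 8), (2/173) = -1, and (2/173)^3 = -1. Now have -(9/173).
9 ≡ 1 (mod 4), so quadratic reciprocity gives (9/173) = (173/9). Reduce: 173 ≡ 2 (mod 9). Now have -(2/9).
Factor out 2: 2 = 2. Since 9 ≡ 1 (mod 8), (2/9) = +1. Now have -(1/9).
(1/9) = 1. Collecting the sign factors: -1.
Second factor (238/245):
Factor out 2: 238 = 2·119. Since 245 ≡ 5 (mod 8), (2/245) = -1. Now have -(119/245).
245 ≡ 1 (mod 4), so quadratic reciprocity gives (119/245) = (245/119). Reduce: 245 ≡ 7 (mod 119). Now have -(7/119).
Both 7 ≡ 3 and 119 ≡ 3 (mod 4), so reciprocity gives (7/119) = -(119/7). Reduce: 119 ≡ 0 (mod 7). Now have (0/7).
The numerator is now 0 with denominator 7 > 1: the symbol is 0.
Product: (-1)·(0) = 0.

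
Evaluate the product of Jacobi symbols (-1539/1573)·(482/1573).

By multiplicativity, (-1539·482/1573) = (-1539/1573)·(482/1573).
First factor (-1539/1573):
Reduce the numerator: -1539 ≡ 34 (mod 1573), so (-1539/1573) = (34/1573).
Factor out 2: 34 = 2·17. Since 1573 ≡ 5 (mod 8), (2/1573) = -1. Now have -(17/1573).
17 ≡ 1 (mod 4), so quadratic reciprocity gives (17/1573) = (1573/17). Reduce: 1573 ≡ 9 (mod 17). Now have -(9/17).
9 ≡ 1 (mod 4), so quadratic reciprocity gives (9/17) = (17/9). Reduce: 17 ≡ 8 (mod 9). Now have -(8/9).
Factor out 2: 8 = 2^3. Since 9 ≡ 1 (mod 8), (2/9) = +1, and (2/9)^3 = +1. Now have -(1/9).
(1/9) = 1. Collecting the sign factors: -1.
Second factor (482/1573):
Factor out 2: 482 = 2·241. Since 1573 ≡ 5 (mod 8), (2/1573) = -1. Now have -(241/1573).
241 ≡ 1 (mod 4), so quadratic reciprocity gives (241/1573) = (1573/241). Reduce: 1573 ≡ 127 (mod 241). Now have -(127/241).
241 ≡ 1 (mod 4), so quadratic reciprocity gives (127/241) = (241/127). Reduce: 241 ≡ 114 (mod 127). Now have -(114/127).
Factor out 2: 114 = 2·57. Since 127 ≡ 7 (mod 8), (2/127) = +1. Now have -(57/127).
57 ≡ 1 (mod 4), so quadratic reciprocity gives (57/127) = (127/57). Reduce: 127 ≡ 13 (mod 57). Now have -(13/57).
13 ≡ 1 (mod 4), so quadratic reciprocity gives (13/57) = (57/13). Reduce: 57 ≡ 5 (mod 13). Now have -(5/13).
5 ≡ 1 (mod 4), so quadratic reciprocity gives (5/13) = (13/5). Reduce: 13 ≡ 3 (mod 5). Now have -(3/5).
5 ≡ 1 (mod 4), so quadratic reciprocity gives (3/5) = (5/3). Reduce: 5 ≡ 2 (mod 3). Now have -(2/3).
Factor out 2: 2 = 2. Since 3 ≡ 3 (mod 8), (2/3) = -1. Now have (1/3).
(1/3) = 1. Collecting the sign factors: 1.
Product: (-1)·(1) = -1.

-1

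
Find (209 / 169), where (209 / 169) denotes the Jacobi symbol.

Reduce the numerator: 209 ≡ 40 (mod 169), so (209 / 169) = (40 / 169).
Factor out 2: 40 = 2^3·5. Since 169 ≡ 1 (mod 8), (2 / 169) = +1, and (2 / 169)^3 = +1. Now have (5 / 169).
5 ≡ 1 (mod 4), so quadratic reciprocity gives (5 / 169) = (169 / 5). Reduce: 169 ≡ 4 (mod 5). Now have (4 / 5).
Factor out 2: 4 = 2^2. Since 5 ≡ 5 (mod 8), (2 / 5) = -1, and (2 / 5)^2 = +1. Now have (1 / 5).
(1 / 5) = 1. Collecting the sign factors: 1.

1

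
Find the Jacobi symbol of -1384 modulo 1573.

-1

(-1384/1573)
  = (189/1573)    [-1384 ≡ 189 mod 1573]
  = (1573/189)    [QR: 189 ≡ 1 mod 4, sign kept]
  = (61/189)    [1573 ≡ 61 mod 189]
  = (189/61)    [QR: 61 ≡ 1 mod 4, sign kept]
  = (6/61)    [189 ≡ 6 mod 61]
  = -(3/61)    [61 ≡ 5 mod 8 ⇒ (2/61) = -1]
  = -(61/3)    [QR: 61 ≡ 1 mod 4, sign kept]
  = -(1/3)    [61 ≡ 1 mod 3]
  = -1    [(1/3) = 1]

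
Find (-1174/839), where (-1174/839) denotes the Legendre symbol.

1

Reduce the numerator: -1174 ≡ 504 (mod 839), so (-1174/839) = (504/839).
Factor out 2: 504 = 2^3·63. Since 839 ≡ 7 (mod 8), (2/839) = +1, and (2/839)^3 = +1. Now have (63/839).
Both 63 ≡ 3 and 839 ≡ 3 (mod 4), so reciprocity gives (63/839) = -(839/63). Reduce: 839 ≡ 20 (mod 63). Now have -(20/63).
Factor out 2: 20 = 2^2·5. Since 63 ≡ 7 (mod 8), (2/63) = +1, and (2/63)^2 = +1. Now have -(5/63).
5 ≡ 1 (mod 4), so quadratic reciprocity gives (5/63) = (63/5). Reduce: 63 ≡ 3 (mod 5). Now have -(3/5).
5 ≡ 1 (mod 4), so quadratic reciprocity gives (3/5) = (5/3). Reduce: 5 ≡ 2 (mod 3). Now have -(2/3).
Factor out 2: 2 = 2. Since 3 ≡ 3 (mod 8), (2/3) = -1. Now have (1/3).
(1/3) = 1. Collecting the sign factors: 1.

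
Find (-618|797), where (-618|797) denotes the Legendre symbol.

Reduce the numerator: -618 ≡ 179 (mod 797), so (-618|797) = (179|797).
797 ≡ 1 (mod 4), so quadratic reciprocity gives (179|797) = (797|179). Reduce: 797 ≡ 81 (mod 179). Now have (81|179).
81 ≡ 1 (mod 4), so quadratic reciprocity gives (81|179) = (179|81). Reduce: 179 ≡ 17 (mod 81). Now have (17|81).
17 ≡ 1 (mod 4), so quadratic reciprocity gives (17|81) = (81|17). Reduce: 81 ≡ 13 (mod 17). Now have (13|17).
13 ≡ 1 (mod 4), so quadratic reciprocity gives (13|17) = (17|13). Reduce: 17 ≡ 4 (mod 13). Now have (4|13).
Factor out 2: 4 = 2^2. Since 13 ≡ 5 (mod 8), (2|13) = -1, and (2|13)^2 = +1. Now have (1|13).
(1|13) = 1. Collecting the sign factors: 1.

1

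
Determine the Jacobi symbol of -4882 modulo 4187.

Reduce the numerator: -4882 ≡ 3492 (mod 4187), so (-4882/4187) = (3492/4187).
Factor out 2: 3492 = 2^2·873. Since 4187 ≡ 3 (mod 8), (2/4187) = -1, and (2/4187)^2 = +1. Now have (873/4187).
873 ≡ 1 (mod 4), so quadratic reciprocity gives (873/4187) = (4187/873). Reduce: 4187 ≡ 695 (mod 873). Now have (695/873).
873 ≡ 1 (mod 4), so quadratic reciprocity gives (695/873) = (873/695). Reduce: 873 ≡ 178 (mod 695). Now have (178/695).
Factor out 2: 178 = 2·89. Since 695 ≡ 7 (mod 8), (2/695) = +1. Now have (89/695).
89 ≡ 1 (mod 4), so quadratic reciprocity gives (89/695) = (695/89). Reduce: 695 ≡ 72 (mod 89). Now have (72/89).
Factor out 2: 72 = 2^3·9. Since 89 ≡ 1 (mod 8), (2/89) = +1, and (2/89)^3 = +1. Now have (9/89).
9 ≡ 1 (mod 4), so quadratic reciprocity gives (9/89) = (89/9). Reduce: 89 ≡ 8 (mod 9). Now have (8/9).
Factor out 2: 8 = 2^3. Since 9 ≡ 1 (mod 8), (2/9) = +1, and (2/9)^3 = +1. Now have (1/9).
(1/9) = 1. Collecting the sign factors: 1.

1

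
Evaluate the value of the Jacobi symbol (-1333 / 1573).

Pull out -1: (-1333 / 1573) = (-1 / 1573)·(1333 / 1573). Since 1573 ≡ 1 (mod 4), (-1 / 1573) = +1. Now have (1333 / 1573).
1333 ≡ 1 (mod 4), so quadratic reciprocity gives (1333 / 1573) = (1573 / 1333). Reduce: 1573 ≡ 240 (mod 1333). Now have (240 / 1333).
Factor out 2: 240 = 2^4·15. Since 1333 ≡ 5 (mod 8), (2 / 1333) = -1, and (2 / 1333)^4 = +1. Now have (15 / 1333).
1333 ≡ 1 (mod 4), so quadratic reciprocity gives (15 / 1333) = (1333 / 15). Reduce: 1333 ≡ 13 (mod 15). Now have (13 / 15).
13 ≡ 1 (mod 4), so quadratic reciprocity gives (13 / 15) = (15 / 13). Reduce: 15 ≡ 2 (mod 13). Now have (2 / 13).
Factor out 2: 2 = 2. Since 13 ≡ 5 (mod 8), (2 / 13) = -1. Now have -(1 / 13).
(1 / 13) = 1. Collecting the sign factors: -1.

-1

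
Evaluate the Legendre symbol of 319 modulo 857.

-1

(319 / 857)
  = (857 / 319)    [QR: 857 ≡ 1 mod 4, sign kept]
  = (219 / 319)    [857 ≡ 219 mod 319]
  = -(319 / 219)    [QR: both ≡ 3 mod 4, sign flips]
  = -(100 / 219)    [319 ≡ 100 mod 219]
  = -(25 / 219)    [219 ≡ 3 mod 8 ⇒ (2 / 219)^2 = +1]
  = -(219 / 25)    [QR: 25 ≡ 1 mod 4, sign kept]
  = -(19 / 25)    [219 ≡ 19 mod 25]
  = -(25 / 19)    [QR: 25 ≡ 1 mod 4, sign kept]
  = -(6 / 19)    [25 ≡ 6 mod 19]
  = (3 / 19)    [19 ≡ 3 mod 8 ⇒ (2 / 19) = -1]
  = -(19 / 3)    [QR: both ≡ 3 mod 4, sign flips]
  = -(1 / 3)    [19 ≡ 1 mod 3]
  = -1    [(1 / 3) = 1]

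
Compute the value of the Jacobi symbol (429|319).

(429|319)
  = (110|319)    [429 ≡ 110 mod 319]
  = (55|319)    [319 ≡ 7 mod 8 ⇒ (2|319) = +1]
  = -(319|55)    [QR: both ≡ 3 mod 4, sign flips]
  = -(44|55)    [319 ≡ 44 mod 55]
  = -(11|55)    [55 ≡ 7 mod 8 ⇒ (2|55)^2 = +1]
  = (55|11)    [QR: both ≡ 3 mod 4, sign flips]
  = (0|11)    [55 ≡ 0 mod 11]
  = 0    [numerator 0, gcd > 1]

0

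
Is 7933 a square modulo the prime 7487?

(7933/7487)
  = (446/7487)    [7933 ≡ 446 mod 7487]
  = (223/7487)    [7487 ≡ 7 mod 8 ⇒ (2/7487) = +1]
  = -(7487/223)    [QR: both ≡ 3 mod 4, sign flips]
  = -(128/223)    [7487 ≡ 128 mod 223]
  = -(1/223)    [223 ≡ 7 mod 8 ⇒ (2/223)^7 = +1]
  = -1    [(1/223) = 1]
The Legendre symbol is -1, so x^2 ≡ 7933 (mod 7487) has no solution.

no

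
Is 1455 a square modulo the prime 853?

yes

Reduce the numerator: 1455 ≡ 602 (mod 853), so (1455/853) = (602/853).
Factor out 2: 602 = 2·301. Since 853 ≡ 5 (mod 8), (2/853) = -1. Now have -(301/853).
301 ≡ 1 (mod 4), so quadratic reciprocity gives (301/853) = (853/301). Reduce: 853 ≡ 251 (mod 301). Now have -(251/301).
301 ≡ 1 (mod 4), so quadratic reciprocity gives (251/301) = (301/251). Reduce: 301 ≡ 50 (mod 251). Now have -(50/251).
Factor out 2: 50 = 2·25. Since 251 ≡ 3 (mod 8), (2/251) = -1. Now have (25/251).
25 ≡ 1 (mod 4), so quadratic reciprocity gives (25/251) = (251/25). Reduce: 251 ≡ 1 (mod 25). Now have (1/25).
(1/25) = 1. Collecting the sign factors: 1.
The Legendre symbol is 1, so x^2 ≡ 1455 (mod 853) has solution.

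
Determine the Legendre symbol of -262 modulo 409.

Pull out -1: (-262|409) = (-1|409)·(262|409). Since 409 ≡ 1 (mod 4), (-1|409) = +1. Now have (262|409).
Factor out 2: 262 = 2·131. Since 409 ≡ 1 (mod 8), (2|409) = +1. Now have (131|409).
409 ≡ 1 (mod 4), so quadratic reciprocity gives (131|409) = (409|131). Reduce: 409 ≡ 16 (mod 131). Now have (16|131).
Factor out 2: 16 = 2^4. Since 131 ≡ 3 (mod 8), (2|131) = -1, and (2|131)^4 = +1. Now have (1|131).
(1|131) = 1. Collecting the sign factors: 1.

1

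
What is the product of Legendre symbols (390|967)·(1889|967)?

By multiplicativity, (390·1889|967) = (390|967)·(1889|967).
First factor (390|967):
Factor out 2: 390 = 2·195. Since 967 ≡ 7 (mod 8), (2|967) = +1. Now have (195|967).
Both 195 ≡ 3 and 967 ≡ 3 (mod 4), so reciprocity gives (195|967) = -(967|195). Reduce: 967 ≡ 187 (mod 195). Now have -(187|195).
Both 187 ≡ 3 and 195 ≡ 3 (mod 4), so reciprocity gives (187|195) = -(195|187). Reduce: 195 ≡ 8 (mod 187). Now have (8|187).
Factor out 2: 8 = 2^3. Since 187 ≡ 3 (mod 8), (2|187) = -1, and (2|187)^3 = -1. Now have -(1|187).
(1|187) = 1. Collecting the sign factors: -1.
Second factor (1889|967):
Reduce the numerator: 1889 ≡ 922 (mod 967), so (1889|967) = (922|967).
Factor out 2: 922 = 2·461. Since 967 ≡ 7 (mod 8), (2|967) = +1. Now have (461|967).
461 ≡ 1 (mod 4), so quadratic reciprocity gives (461|967) = (967|461). Reduce: 967 ≡ 45 (mod 461). Now have (45|461).
45 ≡ 1 (mod 4), so quadratic reciprocity gives (45|461) = (461|45). Reduce: 461 ≡ 11 (mod 45). Now have (11|45).
45 ≡ 1 (mod 4), so quadratic reciprocity gives (11|45) = (45|11). Reduce: 45 ≡ 1 (mod 11). Now have (1|11).
(1|11) = 1. Collecting the sign factors: 1.
Product: (-1)·(1) = -1.

-1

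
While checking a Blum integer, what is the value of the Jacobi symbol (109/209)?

1

(109/209)
  = (209/109)    [QR: 109 ≡ 1 mod 4, sign kept]
  = (100/109)    [209 ≡ 100 mod 109]
  = (25/109)    [109 ≡ 5 mod 8 ⇒ (2/109)^2 = +1]
  = (109/25)    [QR: 25 ≡ 1 mod 4, sign kept]
  = (9/25)    [109 ≡ 9 mod 25]
  = (25/9)    [QR: 9 ≡ 1 mod 4, sign kept]
  = (7/9)    [25 ≡ 7 mod 9]
  = (9/7)    [QR: 9 ≡ 1 mod 4, sign kept]
  = (2/7)    [9 ≡ 2 mod 7]
  = (1/7)    [7 ≡ 7 mod 8 ⇒ (2/7) = +1]
  = 1    [(1/7) = 1]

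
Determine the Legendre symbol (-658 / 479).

1

Pull out -1: (-658 / 479) = (-1 / 479)·(658 / 479). Since 479 ≡ 3 (mod 4), (-1 / 479) = -1. Now have -(658 / 479).
Reduce the numerator: 658 ≡ 179 (mod 479), so (658 / 479) = (179 / 479).
Both 179 ≡ 3 and 479 ≡ 3 (mod 4), so reciprocity gives (179 / 479) = -(479 / 179). Reduce: 479 ≡ 121 (mod 179). Now have (121 / 179).
121 ≡ 1 (mod 4), so quadratic reciprocity gives (121 / 179) = (179 / 121). Reduce: 179 ≡ 58 (mod 121). Now have (58 / 121).
Factor out 2: 58 = 2·29. Since 121 ≡ 1 (mod 8), (2 / 121) = +1. Now have (29 / 121).
29 ≡ 1 (mod 4), so quadratic reciprocity gives (29 / 121) = (121 / 29). Reduce: 121 ≡ 5 (mod 29). Now have (5 / 29).
5 ≡ 1 (mod 4), so quadratic reciprocity gives (5 / 29) = (29 / 5). Reduce: 29 ≡ 4 (mod 5). Now have (4 / 5).
Factor out 2: 4 = 2^2. Since 5 ≡ 5 (mod 8), (2 / 5) = -1, and (2 / 5)^2 = +1. Now have (1 / 5).
(1 / 5) = 1. Collecting the sign factors: 1.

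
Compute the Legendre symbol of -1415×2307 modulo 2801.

-1

By multiplicativity, (-1415·2307/2801) = (-1415/2801)·(2307/2801).
First factor (-1415/2801):
Pull out -1: (-1415/2801) = (-1/2801)·(1415/2801). Since 2801 ≡ 1 (mod 4), (-1/2801) = +1. Now have (1415/2801).
2801 ≡ 1 (mod 4), so quadratic reciprocity gives (1415/2801) = (2801/1415). Reduce: 2801 ≡ 1386 (mod 1415). Now have (1386/1415).
Factor out 2: 1386 = 2·693. Since 1415 ≡ 7 (mod 8), (2/1415) = +1. Now have (693/1415).
693 ≡ 1 (mod 4), so quadratic reciprocity gives (693/1415) = (1415/693). Reduce: 1415 ≡ 29 (mod 693). Now have (29/693).
29 ≡ 1 (mod 4), so quadratic reciprocity gives (29/693) = (693/29). Reduce: 693 ≡ 26 (mod 29). Now have (26/29).
Factor out 2: 26 = 2·13. Since 29 ≡ 5 (mod 8), (2/29) = -1. Now have -(13/29).
13 ≡ 1 (mod 4), so quadratic reciprocity gives (13/29) = (29/13). Reduce: 29 ≡ 3 (mod 13). Now have -(3/13).
13 ≡ 1 (mod 4), so quadratic reciprocity gives (3/13) = (13/3). Reduce: 13 ≡ 1 (mod 3). Now have -(1/3).
(1/3) = 1. Collecting the sign factors: -1.
Second factor (2307/2801):
2801 ≡ 1 (mod 4), so quadratic reciprocity gives (2307/2801) = (2801/2307). Reduce: 2801 ≡ 494 (mod 2307). Now have (494/2307).
Factor out 2: 494 = 2·247. Since 2307 ≡ 3 (mod 8), (2/2307) = -1. Now have -(247/2307).
Both 247 ≡ 3 and 2307 ≡ 3 (mod 4), so reciprocity gives (247/2307) = -(2307/247). Reduce: 2307 ≡ 84 (mod 247). Now have (84/247).
Factor out 2: 84 = 2^2·21. Since 247 ≡ 7 (mod 8), (2/247) = +1, and (2/247)^2 = +1. Now have (21/247).
21 ≡ 1 (mod 4), so quadratic reciprocity gives (21/247) = (247/21). Reduce: 247 ≡ 16 (mod 21). Now have (16/21).
Factor out 2: 16 = 2^4. Since 21 ≡ 5 (mod 8), (2/21) = -1, and (2/21)^4 = +1. Now have (1/21).
(1/21) = 1. Collecting the sign factors: 1.
Product: (-1)·(1) = -1.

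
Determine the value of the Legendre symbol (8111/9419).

(8111/9419)
  = -(9419/8111)    [QR: both ≡ 3 mod 4, sign flips]
  = -(1308/8111)    [9419 ≡ 1308 mod 8111]
  = -(327/8111)    [8111 ≡ 7 mod 8 ⇒ (2/8111)^2 = +1]
  = (8111/327)    [QR: both ≡ 3 mod 4, sign flips]
  = (263/327)    [8111 ≡ 263 mod 327]
  = -(327/263)    [QR: both ≡ 3 mod 4, sign flips]
  = -(64/263)    [327 ≡ 64 mod 263]
  = -(1/263)    [263 ≡ 7 mod 8 ⇒ (2/263)^6 = +1]
  = -1    [(1/263) = 1]

-1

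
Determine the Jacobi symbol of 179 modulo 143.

1

Reduce the numerator: 179 ≡ 36 (mod 143), so (179/143) = (36/143).
Factor out 2: 36 = 2^2·9. Since 143 ≡ 7 (mod 8), (2/143) = +1, and (2/143)^2 = +1. Now have (9/143).
9 ≡ 1 (mod 4), so quadratic reciprocity gives (9/143) = (143/9). Reduce: 143 ≡ 8 (mod 9). Now have (8/9).
Factor out 2: 8 = 2^3. Since 9 ≡ 1 (mod 8), (2/9) = +1, and (2/9)^3 = +1. Now have (1/9).
(1/9) = 1. Collecting the sign factors: 1.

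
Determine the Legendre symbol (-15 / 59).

(-15 / 59)
  = (44 / 59)    [-15 ≡ 44 mod 59]
  = (11 / 59)    [59 ≡ 3 mod 8 ⇒ (2 / 59)^2 = +1]
  = -(59 / 11)    [QR: both ≡ 3 mod 4, sign flips]
  = -(4 / 11)    [59 ≡ 4 mod 11]
  = -(1 / 11)    [11 ≡ 3 mod 8 ⇒ (2 / 11)^2 = +1]
  = -1    [(1 / 11) = 1]

-1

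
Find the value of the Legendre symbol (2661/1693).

Reduce the numerator: 2661 ≡ 968 (mod 1693), so (2661/1693) = (968/1693).
Factor out 2: 968 = 2^3·121. Since 1693 ≡ 5 (mod 8), (2/1693) = -1, and (2/1693)^3 = -1. Now have -(121/1693).
121 ≡ 1 (mod 4), so quadratic reciprocity gives (121/1693) = (1693/121). Reduce: 1693 ≡ 120 (mod 121). Now have -(120/121).
Factor out 2: 120 = 2^3·15. Since 121 ≡ 1 (mod 8), (2/121) = +1, and (2/121)^3 = +1. Now have -(15/121).
121 ≡ 1 (mod 4), so quadratic reciprocity gives (15/121) = (121/15). Reduce: 121 ≡ 1 (mod 15). Now have -(1/15).
(1/15) = 1. Collecting the sign factors: -1.

-1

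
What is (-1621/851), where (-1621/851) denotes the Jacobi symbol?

1

Pull out -1: (-1621/851) = (-1/851)·(1621/851). Since 851 ≡ 3 (mod 4), (-1/851) = -1. Now have -(1621/851).
Reduce the numerator: 1621 ≡ 770 (mod 851), so (1621/851) = (770/851).
Factor out 2: 770 = 2·385. Since 851 ≡ 3 (mod 8), (2/851) = -1. Now have (385/851).
385 ≡ 1 (mod 4), so quadratic reciprocity gives (385/851) = (851/385). Reduce: 851 ≡ 81 (mod 385). Now have (81/385).
81 ≡ 1 (mod 4), so quadratic reciprocity gives (81/385) = (385/81). Reduce: 385 ≡ 61 (mod 81). Now have (61/81).
61 ≡ 1 (mod 4), so quadratic reciprocity gives (61/81) = (81/61). Reduce: 81 ≡ 20 (mod 61). Now have (20/61).
Factor out 2: 20 = 2^2·5. Since 61 ≡ 5 (mod 8), (2/61) = -1, and (2/61)^2 = +1. Now have (5/61).
5 ≡ 1 (mod 4), so quadratic reciprocity gives (5/61) = (61/5). Reduce: 61 ≡ 1 (mod 5). Now have (1/5).
(1/5) = 1. Collecting the sign factors: 1.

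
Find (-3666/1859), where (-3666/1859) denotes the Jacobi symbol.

(-3666/1859)
  = (52/1859)    [-3666 ≡ 52 mod 1859]
  = (13/1859)    [1859 ≡ 3 mod 8 ⇒ (2/1859)^2 = +1]
  = (1859/13)    [QR: 13 ≡ 1 mod 4, sign kept]
  = (0/13)    [1859 ≡ 0 mod 13]
  = 0    [numerator 0, gcd > 1]

0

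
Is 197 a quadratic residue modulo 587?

yes

(197/587)
  = (587/197)    [QR: 197 ≡ 1 mod 4, sign kept]
  = (193/197)    [587 ≡ 193 mod 197]
  = (197/193)    [QR: 193 ≡ 1 mod 4, sign kept]
  = (4/193)    [197 ≡ 4 mod 193]
  = (1/193)    [193 ≡ 1 mod 8 ⇒ (2/193)^2 = +1]
  = 1    [(1/193) = 1]
(197/587) = 1, and 587 is prime, so 197 is a quadratic residue mod 587.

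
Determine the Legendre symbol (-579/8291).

-1

Reduce the numerator: -579 ≡ 7712 (mod 8291), so (-579/8291) = (7712/8291).
Factor out 2: 7712 = 2^5·241. Since 8291 ≡ 3 (mod 8), (2/8291) = -1, and (2/8291)^5 = -1. Now have -(241/8291).
241 ≡ 1 (mod 4), so quadratic reciprocity gives (241/8291) = (8291/241). Reduce: 8291 ≡ 97 (mod 241). Now have -(97/241).
97 ≡ 1 (mod 4), so quadratic reciprocity gives (97/241) = (241/97). Reduce: 241 ≡ 47 (mod 97). Now have -(47/97).
97 ≡ 1 (mod 4), so quadratic reciprocity gives (47/97) = (97/47). Reduce: 97 ≡ 3 (mod 47). Now have -(3/47).
Both 3 ≡ 3 and 47 ≡ 3 (mod 4), so reciprocity gives (3/47) = -(47/3). Reduce: 47 ≡ 2 (mod 3). Now have (2/3).
Factor out 2: 2 = 2. Since 3 ≡ 3 (mod 8), (2/3) = -1. Now have -(1/3).
(1/3) = 1. Collecting the sign factors: -1.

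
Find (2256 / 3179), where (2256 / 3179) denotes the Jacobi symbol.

Factor out 2: 2256 = 2^4·141. Since 3179 ≡ 3 (mod 8), (2 / 3179) = -1, and (2 / 3179)^4 = +1. Now have (141 / 3179).
141 ≡ 1 (mod 4), so quadratic reciprocity gives (141 / 3179) = (3179 / 141). Reduce: 3179 ≡ 77 (mod 141). Now have (77 / 141).
77 ≡ 1 (mod 4), so quadratic reciprocity gives (77 / 141) = (141 / 77). Reduce: 141 ≡ 64 (mod 77). Now have (64 / 77).
Factor out 2: 64 = 2^6. Since 77 ≡ 5 (mod 8), (2 / 77) = -1, and (2 / 77)^6 = +1. Now have (1 / 77).
(1 / 77) = 1. Collecting the sign factors: 1.

1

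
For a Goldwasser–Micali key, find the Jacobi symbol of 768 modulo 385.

(768|385)
  = (383|385)    [768 ≡ 383 mod 385]
  = (385|383)    [QR: 385 ≡ 1 mod 4, sign kept]
  = (2|383)    [385 ≡ 2 mod 383]
  = (1|383)    [383 ≡ 7 mod 8 ⇒ (2|383) = +1]
  = 1    [(1|383) = 1]

1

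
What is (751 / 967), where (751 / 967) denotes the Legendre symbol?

1

Both 751 ≡ 3 and 967 ≡ 3 (mod 4), so reciprocity gives (751 / 967) = -(967 / 751). Reduce: 967 ≡ 216 (mod 751). Now have -(216 / 751).
Factor out 2: 216 = 2^3·27. Since 751 ≡ 7 (mod 8), (2 / 751) = +1, and (2 / 751)^3 = +1. Now have -(27 / 751).
Both 27 ≡ 3 and 751 ≡ 3 (mod 4), so reciprocity gives (27 / 751) = -(751 / 27). Reduce: 751 ≡ 22 (mod 27). Now have (22 / 27).
Factor out 2: 22 = 2·11. Since 27 ≡ 3 (mod 8), (2 / 27) = -1. Now have -(11 / 27).
Both 11 ≡ 3 and 27 ≡ 3 (mod 4), so reciprocity gives (11 / 27) = -(27 / 11). Reduce: 27 ≡ 5 (mod 11). Now have (5 / 11).
5 ≡ 1 (mod 4), so quadratic reciprocity gives (5 / 11) = (11 / 5). Reduce: 11 ≡ 1 (mod 5). Now have (1 / 5).
(1 / 5) = 1. Collecting the sign factors: 1.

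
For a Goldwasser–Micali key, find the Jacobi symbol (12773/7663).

(12773/7663)
  = (5110/7663)    [12773 ≡ 5110 mod 7663]
  = (2555/7663)    [7663 ≡ 7 mod 8 ⇒ (2/7663) = +1]
  = -(7663/2555)    [QR: both ≡ 3 mod 4, sign flips]
  = -(2553/2555)    [7663 ≡ 2553 mod 2555]
  = -(2555/2553)    [QR: 2553 ≡ 1 mod 4, sign kept]
  = -(2/2553)    [2555 ≡ 2 mod 2553]
  = -(1/2553)    [2553 ≡ 1 mod 8 ⇒ (2/2553) = +1]
  = -1    [(1/2553) = 1]

-1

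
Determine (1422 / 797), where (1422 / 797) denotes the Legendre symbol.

1

Reduce the numerator: 1422 ≡ 625 (mod 797), so (1422 / 797) = (625 / 797).
625 ≡ 1 (mod 4), so quadratic reciprocity gives (625 / 797) = (797 / 625). Reduce: 797 ≡ 172 (mod 625). Now have (172 / 625).
Factor out 2: 172 = 2^2·43. Since 625 ≡ 1 (mod 8), (2 / 625) = +1, and (2 / 625)^2 = +1. Now have (43 / 625).
625 ≡ 1 (mod 4), so quadratic reciprocity gives (43 / 625) = (625 / 43). Reduce: 625 ≡ 23 (mod 43). Now have (23 / 43).
Both 23 ≡ 3 and 43 ≡ 3 (mod 4), so reciprocity gives (23 / 43) = -(43 / 23). Reduce: 43 ≡ 20 (mod 23). Now have -(20 / 23).
Factor out 2: 20 = 2^2·5. Since 23 ≡ 7 (mod 8), (2 / 23) = +1, and (2 / 23)^2 = +1. Now have -(5 / 23).
5 ≡ 1 (mod 4), so quadratic reciprocity gives (5 / 23) = (23 / 5). Reduce: 23 ≡ 3 (mod 5). Now have -(3 / 5).
5 ≡ 1 (mod 4), so quadratic reciprocity gives (3 / 5) = (5 / 3). Reduce: 5 ≡ 2 (mod 3). Now have -(2 / 3).
Factor out 2: 2 = 2. Since 3 ≡ 3 (mod 8), (2 / 3) = -1. Now have (1 / 3).
(1 / 3) = 1. Collecting the sign factors: 1.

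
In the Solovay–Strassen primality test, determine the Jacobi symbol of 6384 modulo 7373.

Factor out 2: 6384 = 2^4·399. Since 7373 ≡ 5 (mod 8), (2|7373) = -1, and (2|7373)^4 = +1. Now have (399|7373).
7373 ≡ 1 (mod 4), so quadratic reciprocity gives (399|7373) = (7373|399). Reduce: 7373 ≡ 191 (mod 399). Now have (191|399).
Both 191 ≡ 3 and 399 ≡ 3 (mod 4), so reciprocity gives (191|399) = -(399|191). Reduce: 399 ≡ 17 (mod 191). Now have -(17|191).
17 ≡ 1 (mod 4), so quadratic reciprocity gives (17|191) = (191|17). Reduce: 191 ≡ 4 (mod 17). Now have -(4|17).
Factor out 2: 4 = 2^2. Since 17 ≡ 1 (mod 8), (2|17) = +1, and (2|17)^2 = +1. Now have -(1|17).
(1|17) = 1. Collecting the sign factors: -1.

-1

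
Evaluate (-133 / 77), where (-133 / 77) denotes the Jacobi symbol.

0

(-133 / 77)
  = (133 / 77)    [77 ≡ 1 mod 4 ⇒ (-1 / 77) = +1]
  = (56 / 77)    [133 ≡ 56 mod 77]
  = -(7 / 77)    [77 ≡ 5 mod 8 ⇒ (2 / 77)^3 = -1]
  = -(77 / 7)    [QR: 77 ≡ 1 mod 4, sign kept]
  = -(0 / 7)    [77 ≡ 0 mod 7]
  = 0    [numerator 0, gcd > 1]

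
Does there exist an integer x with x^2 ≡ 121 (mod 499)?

(121|499)
  = (499|121)    [QR: 121 ≡ 1 mod 4, sign kept]
  = (15|121)    [499 ≡ 15 mod 121]
  = (121|15)    [QR: 121 ≡ 1 mod 4, sign kept]
  = (1|15)    [121 ≡ 1 mod 15]
  = 1    [(1|15) = 1]
The Legendre symbol is 1, so x^2 ≡ 121 (mod 499) has solution.

yes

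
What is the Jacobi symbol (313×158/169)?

By multiplicativity, (313·158/169) = (313/169)·(158/169).
First factor (313/169):
Reduce the numerator: 313 ≡ 144 (mod 169), so (313/169) = (144/169).
Factor out 2: 144 = 2^4·9. Since 169 ≡ 1 (mod 8), (2/169) = +1, and (2/169)^4 = +1. Now have (9/169).
9 ≡ 1 (mod 4), so quadratic reciprocity gives (9/169) = (169/9). Reduce: 169 ≡ 7 (mod 9). Now have (7/9).
9 ≡ 1 (mod 4), so quadratic reciprocity gives (7/9) = (9/7). Reduce: 9 ≡ 2 (mod 7). Now have (2/7).
Factor out 2: 2 = 2. Since 7 ≡ 7 (mod 8), (2/7) = +1. Now have (1/7).
(1/7) = 1. Collecting the sign factors: 1.
Second factor (158/169):
Factor out 2: 158 = 2·79. Since 169 ≡ 1 (mod 8), (2/169) = +1. Now have (79/169).
169 ≡ 1 (mod 4), so quadratic reciprocity gives (79/169) = (169/79). Reduce: 169 ≡ 11 (mod 79). Now have (11/79).
Both 11 ≡ 3 and 79 ≡ 3 (mod 4), so reciprocity gives (11/79) = -(79/11). Reduce: 79 ≡ 2 (mod 11). Now have -(2/11).
Factor out 2: 2 = 2. Since 11 ≡ 3 (mod 8), (2/11) = -1. Now have (1/11).
(1/11) = 1. Collecting the sign factors: 1.
Product: (1)·(1) = 1.

1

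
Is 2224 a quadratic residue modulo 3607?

(2224|3607)
  = (139|3607)    [3607 ≡ 7 mod 8 ⇒ (2|3607)^4 = +1]
  = -(3607|139)    [QR: both ≡ 3 mod 4, sign flips]
  = -(132|139)    [3607 ≡ 132 mod 139]
  = -(33|139)    [139 ≡ 3 mod 8 ⇒ (2|139)^2 = +1]
  = -(139|33)    [QR: 33 ≡ 1 mod 4, sign kept]
  = -(7|33)    [139 ≡ 7 mod 33]
  = -(33|7)    [QR: 33 ≡ 1 mod 4, sign kept]
  = -(5|7)    [33 ≡ 5 mod 7]
  = -(7|5)    [QR: 5 ≡ 1 mod 4, sign kept]
  = -(2|5)    [7 ≡ 2 mod 5]
  = (1|5)    [5 ≡ 5 mod 8 ⇒ (2|5) = -1]
  = 1    [(1|5) = 1]
(2224|3607) = 1, and 3607 is prime, so 2224 is a quadratic residue mod 3607.

yes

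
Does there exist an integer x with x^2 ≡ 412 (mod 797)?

yes

(412/797)
  = (103/797)    [797 ≡ 5 mod 8 ⇒ (2/797)^2 = +1]
  = (797/103)    [QR: 797 ≡ 1 mod 4, sign kept]
  = (76/103)    [797 ≡ 76 mod 103]
  = (19/103)    [103 ≡ 7 mod 8 ⇒ (2/103)^2 = +1]
  = -(103/19)    [QR: both ≡ 3 mod 4, sign flips]
  = -(8/19)    [103 ≡ 8 mod 19]
  = (1/19)    [19 ≡ 3 mod 8 ⇒ (2/19)^3 = -1]
  = 1    [(1/19) = 1]
(412/797) = 1, and 797 is prime, so 412 is a quadratic residue mod 797.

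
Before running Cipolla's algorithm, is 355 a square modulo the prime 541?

541 ≡ 1 (mod 4), so quadratic reciprocity gives (355|541) = (541|355). Reduce: 541 ≡ 186 (mod 355). Now have (186|355).
Factor out 2: 186 = 2·93. Since 355 ≡ 3 (mod 8), (2|355) = -1. Now have -(93|355).
93 ≡ 1 (mod 4), so quadratic reciprocity gives (93|355) = (355|93). Reduce: 355 ≡ 76 (mod 93). Now have -(76|93).
Factor out 2: 76 = 2^2·19. Since 93 ≡ 5 (mod 8), (2|93) = -1, and (2|93)^2 = +1. Now have -(19|93).
93 ≡ 1 (mod 4), so quadratic reciprocity gives (19|93) = (93|19). Reduce: 93 ≡ 17 (mod 19). Now have -(17|19).
17 ≡ 1 (mod 4), so quadratic reciprocity gives (17|19) = (19|17). Reduce: 19 ≡ 2 (mod 17). Now have -(2|17).
Factor out 2: 2 = 2. Since 17 ≡ 1 (mod 8), (2|17) = +1. Now have -(1|17).
(1|17) = 1. Collecting the sign factors: -1.
(355|541) = -1, and 541 is prime, so 355 is not a quadratic residue mod 541.

no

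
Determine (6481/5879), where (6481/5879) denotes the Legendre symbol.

-1

(6481/5879)
  = (602/5879)    [6481 ≡ 602 mod 5879]
  = (301/5879)    [5879 ≡ 7 mod 8 ⇒ (2/5879) = +1]
  = (5879/301)    [QR: 301 ≡ 1 mod 4, sign kept]
  = (160/301)    [5879 ≡ 160 mod 301]
  = -(5/301)    [301 ≡ 5 mod 8 ⇒ (2/301)^5 = -1]
  = -(301/5)    [QR: 5 ≡ 1 mod 4, sign kept]
  = -(1/5)    [301 ≡ 1 mod 5]
  = -1    [(1/5) = 1]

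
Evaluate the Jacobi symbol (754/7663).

(754/7663)
  = (377/7663)    [7663 ≡ 7 mod 8 ⇒ (2/7663) = +1]
  = (7663/377)    [QR: 377 ≡ 1 mod 4, sign kept]
  = (123/377)    [7663 ≡ 123 mod 377]
  = (377/123)    [QR: 377 ≡ 1 mod 4, sign kept]
  = (8/123)    [377 ≡ 8 mod 123]
  = -(1/123)    [123 ≡ 3 mod 8 ⇒ (2/123)^3 = -1]
  = -1    [(1/123) = 1]

-1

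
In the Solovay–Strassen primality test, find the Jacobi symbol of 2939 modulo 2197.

1

Reduce the numerator: 2939 ≡ 742 (mod 2197), so (2939/2197) = (742/2197).
Factor out 2: 742 = 2·371. Since 2197 ≡ 5 (mod 8), (2/2197) = -1. Now have -(371/2197).
2197 ≡ 1 (mod 4), so quadratic reciprocity gives (371/2197) = (2197/371). Reduce: 2197 ≡ 342 (mod 371). Now have -(342/371).
Factor out 2: 342 = 2·171. Since 371 ≡ 3 (mod 8), (2/371) = -1. Now have (171/371).
Both 171 ≡ 3 and 371 ≡ 3 (mod 4), so reciprocity gives (171/371) = -(371/171). Reduce: 371 ≡ 29 (mod 171). Now have -(29/171).
29 ≡ 1 (mod 4), so quadratic reciprocity gives (29/171) = (171/29). Reduce: 171 ≡ 26 (mod 29). Now have -(26/29).
Factor out 2: 26 = 2·13. Since 29 ≡ 5 (mod 8), (2/29) = -1. Now have (13/29).
13 ≡ 1 (mod 4), so quadratic reciprocity gives (13/29) = (29/13). Reduce: 29 ≡ 3 (mod 13). Now have (3/13).
13 ≡ 1 (mod 4), so quadratic reciprocity gives (3/13) = (13/3). Reduce: 13 ≡ 1 (mod 3). Now have (1/3).
(1/3) = 1. Collecting the sign factors: 1.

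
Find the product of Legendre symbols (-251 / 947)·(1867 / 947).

-1

By multiplicativity, (-251·1867 / 947) = (-251 / 947)·(1867 / 947).
First factor (-251 / 947):
Reduce the numerator: -251 ≡ 696 (mod 947), so (-251 / 947) = (696 / 947).
Factor out 2: 696 = 2^3·87. Since 947 ≡ 3 (mod 8), (2 / 947) = -1, and (2 / 947)^3 = -1. Now have -(87 / 947).
Both 87 ≡ 3 and 947 ≡ 3 (mod 4), so reciprocity gives (87 / 947) = -(947 / 87). Reduce: 947 ≡ 77 (mod 87). Now have (77 / 87).
77 ≡ 1 (mod 4), so quadratic reciprocity gives (77 / 87) = (87 / 77). Reduce: 87 ≡ 10 (mod 77). Now have (10 / 77).
Factor out 2: 10 = 2·5. Since 77 ≡ 5 (mod 8), (2 / 77) = -1. Now have -(5 / 77).
5 ≡ 1 (mod 4), so quadratic reciprocity gives (5 / 77) = (77 / 5). Reduce: 77 ≡ 2 (mod 5). Now have -(2 / 5).
Factor out 2: 2 = 2. Since 5 ≡ 5 (mod 8), (2 / 5) = -1. Now have (1 / 5).
(1 / 5) = 1. Collecting the sign factors: 1.
Second factor (1867 / 947):
Reduce the numerator: 1867 ≡ 920 (mod 947), so (1867 / 947) = (920 / 947).
Factor out 2: 920 = 2^3·115. Since 947 ≡ 3 (mod 8), (2 / 947) = -1, and (2 / 947)^3 = -1. Now have -(115 / 947).
Both 115 ≡ 3 and 947 ≡ 3 (mod 4), so reciprocity gives (115 / 947) = -(947 / 115). Reduce: 947 ≡ 27 (mod 115). Now have (27 / 115).
Both 27 ≡ 3 and 115 ≡ 3 (mod 4), so reciprocity gives (27 / 115) = -(115 / 27). Reduce: 115 ≡ 7 (mod 27). Now have -(7 / 27).
Both 7 ≡ 3 and 27 ≡ 3 (mod 4), so reciprocity gives (7 / 27) = -(27 / 7). Reduce: 27 ≡ 6 (mod 7). Now have (6 / 7).
Factor out 2: 6 = 2·3. Since 7 ≡ 7 (mod 8), (2 / 7) = +1. Now have (3 / 7).
Both 3 ≡ 3 and 7 ≡ 3 (mod 4), so reciprocity gives (3 / 7) = -(7 / 3). Reduce: 7 ≡ 1 (mod 3). Now have -(1 / 3).
(1 / 3) = 1. Collecting the sign factors: -1.
Product: (1)·(-1) = -1.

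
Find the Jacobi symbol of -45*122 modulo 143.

-1

By multiplicativity, (-45·122 / 143) = (-45 / 143)·(122 / 143).
First factor (-45 / 143):
(-45 / 143)
  = -(45 / 143)    [143 ≡ 3 mod 4 ⇒ (-1 / 143) = -1]
  = -(143 / 45)    [QR: 45 ≡ 1 mod 4, sign kept]
  = -(8 / 45)    [143 ≡ 8 mod 45]
  = (1 / 45)    [45 ≡ 5 mod 8 ⇒ (2 / 45)^3 = -1]
  = 1    [(1 / 45) = 1]
Second factor (122 / 143):
(122 / 143)
  = (61 / 143)    [143 ≡ 7 mod 8 ⇒ (2 / 143) = +1]
  = (143 / 61)    [QR: 61 ≡ 1 mod 4, sign kept]
  = (21 / 61)    [143 ≡ 21 mod 61]
  = (61 / 21)    [QR: 21 ≡ 1 mod 4, sign kept]
  = (19 / 21)    [61 ≡ 19 mod 21]
  = (21 / 19)    [QR: 21 ≡ 1 mod 4, sign kept]
  = (2 / 19)    [21 ≡ 2 mod 19]
  = -(1 / 19)    [19 ≡ 3 mod 8 ⇒ (2 / 19) = -1]
  = -1    [(1 / 19) = 1]
Product: (1)·(-1) = -1.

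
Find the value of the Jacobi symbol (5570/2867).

(5570/2867)
  = (2703/2867)    [5570 ≡ 2703 mod 2867]
  = -(2867/2703)    [QR: both ≡ 3 mod 4, sign flips]
  = -(164/2703)    [2867 ≡ 164 mod 2703]
  = -(41/2703)    [2703 ≡ 7 mod 8 ⇒ (2/2703)^2 = +1]
  = -(2703/41)    [QR: 41 ≡ 1 mod 4, sign kept]
  = -(38/41)    [2703 ≡ 38 mod 41]
  = -(19/41)    [41 ≡ 1 mod 8 ⇒ (2/41) = +1]
  = -(41/19)    [QR: 41 ≡ 1 mod 4, sign kept]
  = -(3/19)    [41 ≡ 3 mod 19]
  = (19/3)    [QR: both ≡ 3 mod 4, sign flips]
  = (1/3)    [19 ≡ 1 mod 3]
  = 1    [(1/3) = 1]

1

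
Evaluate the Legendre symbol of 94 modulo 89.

1

(94|89)
  = (5|89)    [94 ≡ 5 mod 89]
  = (89|5)    [QR: 5 ≡ 1 mod 4, sign kept]
  = (4|5)    [89 ≡ 4 mod 5]
  = (1|5)    [5 ≡ 5 mod 8 ⇒ (2|5)^2 = +1]
  = 1    [(1|5) = 1]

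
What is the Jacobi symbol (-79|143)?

1

Pull out -1: (-79|143) = (-1|143)·(79|143). Since 143 ≡ 3 (mod 4), (-1|143) = -1. Now have -(79|143).
Both 79 ≡ 3 and 143 ≡ 3 (mod 4), so reciprocity gives (79|143) = -(143|79). Reduce: 143 ≡ 64 (mod 79). Now have (64|79).
Factor out 2: 64 = 2^6. Since 79 ≡ 7 (mod 8), (2|79) = +1, and (2|79)^6 = +1. Now have (1|79).
(1|79) = 1. Collecting the sign factors: 1.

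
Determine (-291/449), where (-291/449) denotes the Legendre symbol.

Reduce the numerator: -291 ≡ 158 (mod 449), so (-291/449) = (158/449).
Factor out 2: 158 = 2·79. Since 449 ≡ 1 (mod 8), (2/449) = +1. Now have (79/449).
449 ≡ 1 (mod 4), so quadratic reciprocity gives (79/449) = (449/79). Reduce: 449 ≡ 54 (mod 79). Now have (54/79).
Factor out 2: 54 = 2·27. Since 79 ≡ 7 (mod 8), (2/79) = +1. Now have (27/79).
Both 27 ≡ 3 and 79 ≡ 3 (mod 4), so reciprocity gives (27/79) = -(79/27). Reduce: 79 ≡ 25 (mod 27). Now have -(25/27).
25 ≡ 1 (mod 4), so quadratic reciprocity gives (25/27) = (27/25). Reduce: 27 ≡ 2 (mod 25). Now have -(2/25).
Factor out 2: 2 = 2. Since 25 ≡ 1 (mod 8), (2/25) = +1. Now have -(1/25).
(1/25) = 1. Collecting the sign factors: -1.

-1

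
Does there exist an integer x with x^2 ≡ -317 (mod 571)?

Reduce the numerator: -317 ≡ 254 (mod 571), so (-317/571) = (254/571).
Factor out 2: 254 = 2·127. Since 571 ≡ 3 (mod 8), (2/571) = -1. Now have -(127/571).
Both 127 ≡ 3 and 571 ≡ 3 (mod 4), so reciprocity gives (127/571) = -(571/127). Reduce: 571 ≡ 63 (mod 127). Now have (63/127).
Both 63 ≡ 3 and 127 ≡ 3 (mod 4), so reciprocity gives (63/127) = -(127/63). Reduce: 127 ≡ 1 (mod 63). Now have -(1/63).
(1/63) = 1. Collecting the sign factors: -1.
The Legendre symbol is -1, so x^2 ≡ -317 (mod 571) has no solution.

no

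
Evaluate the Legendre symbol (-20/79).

(-20/79)
  = (59/79)    [-20 ≡ 59 mod 79]
  = -(79/59)    [QR: both ≡ 3 mod 4, sign flips]
  = -(20/59)    [79 ≡ 20 mod 59]
  = -(5/59)    [59 ≡ 3 mod 8 ⇒ (2/59)^2 = +1]
  = -(59/5)    [QR: 5 ≡ 1 mod 4, sign kept]
  = -(4/5)    [59 ≡ 4 mod 5]
  = -(1/5)    [5 ≡ 5 mod 8 ⇒ (2/5)^2 = +1]
  = -1    [(1/5) = 1]

-1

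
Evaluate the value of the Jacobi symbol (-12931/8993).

-1

(-12931/8993)
  = (5055/8993)    [-12931 ≡ 5055 mod 8993]
  = (8993/5055)    [QR: 8993 ≡ 1 mod 4, sign kept]
  = (3938/5055)    [8993 ≡ 3938 mod 5055]
  = (1969/5055)    [5055 ≡ 7 mod 8 ⇒ (2/5055) = +1]
  = (5055/1969)    [QR: 1969 ≡ 1 mod 4, sign kept]
  = (1117/1969)    [5055 ≡ 1117 mod 1969]
  = (1969/1117)    [QR: 1117 ≡ 1 mod 4, sign kept]
  = (852/1117)    [1969 ≡ 852 mod 1117]
  = (213/1117)    [1117 ≡ 5 mod 8 ⇒ (2/1117)^2 = +1]
  = (1117/213)    [QR: 213 ≡ 1 mod 4, sign kept]
  = (52/213)    [1117 ≡ 52 mod 213]
  = (13/213)    [213 ≡ 5 mod 8 ⇒ (2/213)^2 = +1]
  = (213/13)    [QR: 13 ≡ 1 mod 4, sign kept]
  = (5/13)    [213 ≡ 5 mod 13]
  = (13/5)    [QR: 5 ≡ 1 mod 4, sign kept]
  = (3/5)    [13 ≡ 3 mod 5]
  = (5/3)    [QR: 5 ≡ 1 mod 4, sign kept]
  = (2/3)    [5 ≡ 2 mod 3]
  = -(1/3)    [3 ≡ 3 mod 8 ⇒ (2/3) = -1]
  = -1    [(1/3) = 1]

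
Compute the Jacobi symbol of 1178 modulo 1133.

Reduce the numerator: 1178 ≡ 45 (mod 1133), so (1178 / 1133) = (45 / 1133).
45 ≡ 1 (mod 4), so quadratic reciprocity gives (45 / 1133) = (1133 / 45). Reduce: 1133 ≡ 8 (mod 45). Now have (8 / 45).
Factor out 2: 8 = 2^3. Since 45 ≡ 5 (mod 8), (2 / 45) = -1, and (2 / 45)^3 = -1. Now have -(1 / 45).
(1 / 45) = 1. Collecting the sign factors: -1.

-1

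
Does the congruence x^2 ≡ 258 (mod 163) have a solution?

yes

Reduce the numerator: 258 ≡ 95 (mod 163), so (258/163) = (95/163).
Both 95 ≡ 3 and 163 ≡ 3 (mod 4), so reciprocity gives (95/163) = -(163/95). Reduce: 163 ≡ 68 (mod 95). Now have -(68/95).
Factor out 2: 68 = 2^2·17. Since 95 ≡ 7 (mod 8), (2/95) = +1, and (2/95)^2 = +1. Now have -(17/95).
17 ≡ 1 (mod 4), so quadratic reciprocity gives (17/95) = (95/17). Reduce: 95 ≡ 10 (mod 17). Now have -(10/17).
Factor out 2: 10 = 2·5. Since 17 ≡ 1 (mod 8), (2/17) = +1. Now have -(5/17).
5 ≡ 1 (mod 4), so quadratic reciprocity gives (5/17) = (17/5). Reduce: 17 ≡ 2 (mod 5). Now have -(2/5).
Factor out 2: 2 = 2. Since 5 ≡ 5 (mod 8), (2/5) = -1. Now have (1/5).
(1/5) = 1. Collecting the sign factors: 1.
The Legendre symbol is 1, so x^2 ≡ 258 (mod 163) has solution.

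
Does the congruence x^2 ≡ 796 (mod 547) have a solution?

Reduce the numerator: 796 ≡ 249 (mod 547), so (796/547) = (249/547).
249 ≡ 1 (mod 4), so quadratic reciprocity gives (249/547) = (547/249). Reduce: 547 ≡ 49 (mod 249). Now have (49/249).
49 ≡ 1 (mod 4), so quadratic reciprocity gives (49/249) = (249/49). Reduce: 249 ≡ 4 (mod 49). Now have (4/49).
Factor out 2: 4 = 2^2. Since 49 ≡ 1 (mod 8), (2/49) = +1, and (2/49)^2 = +1. Now have (1/49).
(1/49) = 1. Collecting the sign factors: 1.
The Legendre symbol is 1, so x^2 ≡ 796 (mod 547) has solution.

yes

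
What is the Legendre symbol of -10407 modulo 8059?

(-10407|8059)
  = (5711|8059)    [-10407 ≡ 5711 mod 8059]
  = -(8059|5711)    [QR: both ≡ 3 mod 4, sign flips]
  = -(2348|5711)    [8059 ≡ 2348 mod 5711]
  = -(587|5711)    [5711 ≡ 7 mod 8 ⇒ (2|5711)^2 = +1]
  = (5711|587)    [QR: both ≡ 3 mod 4, sign flips]
  = (428|587)    [5711 ≡ 428 mod 587]
  = (107|587)    [587 ≡ 3 mod 8 ⇒ (2|587)^2 = +1]
  = -(587|107)    [QR: both ≡ 3 mod 4, sign flips]
  = -(52|107)    [587 ≡ 52 mod 107]
  = -(13|107)    [107 ≡ 3 mod 8 ⇒ (2|107)^2 = +1]
  = -(107|13)    [QR: 13 ≡ 1 mod 4, sign kept]
  = -(3|13)    [107 ≡ 3 mod 13]
  = -(13|3)    [QR: 13 ≡ 1 mod 4, sign kept]
  = -(1|3)    [13 ≡ 1 mod 3]
  = -1    [(1|3) = 1]

-1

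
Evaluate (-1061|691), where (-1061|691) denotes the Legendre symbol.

1

Reduce the numerator: -1061 ≡ 321 (mod 691), so (-1061|691) = (321|691).
321 ≡ 1 (mod 4), so quadratic reciprocity gives (321|691) = (691|321). Reduce: 691 ≡ 49 (mod 321). Now have (49|321).
49 ≡ 1 (mod 4), so quadratic reciprocity gives (49|321) = (321|49). Reduce: 321 ≡ 27 (mod 49). Now have (27|49).
49 ≡ 1 (mod 4), so quadratic reciprocity gives (27|49) = (49|27). Reduce: 49 ≡ 22 (mod 27). Now have (22|27).
Factor out 2: 22 = 2·11. Since 27 ≡ 3 (mod 8), (2|27) = -1. Now have -(11|27).
Both 11 ≡ 3 and 27 ≡ 3 (mod 4), so reciprocity gives (11|27) = -(27|11). Reduce: 27 ≡ 5 (mod 11). Now have (5|11).
5 ≡ 1 (mod 4), so quadratic reciprocity gives (5|11) = (11|5). Reduce: 11 ≡ 1 (mod 5). Now have (1|5).
(1|5) = 1. Collecting the sign factors: 1.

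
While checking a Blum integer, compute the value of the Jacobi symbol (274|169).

(274|169)
  = (105|169)    [274 ≡ 105 mod 169]
  = (169|105)    [QR: 105 ≡ 1 mod 4, sign kept]
  = (64|105)    [169 ≡ 64 mod 105]
  = (1|105)    [105 ≡ 1 mod 8 ⇒ (2|105)^6 = +1]
  = 1    [(1|105) = 1]

1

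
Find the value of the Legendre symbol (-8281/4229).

(-8281/4229)
  = (8281/4229)    [4229 ≡ 1 mod 4 ⇒ (-1/4229) = +1]
  = (4052/4229)    [8281 ≡ 4052 mod 4229]
  = (1013/4229)    [4229 ≡ 5 mod 8 ⇒ (2/4229)^2 = +1]
  = (4229/1013)    [QR: 1013 ≡ 1 mod 4, sign kept]
  = (177/1013)    [4229 ≡ 177 mod 1013]
  = (1013/177)    [QR: 177 ≡ 1 mod 4, sign kept]
  = (128/177)    [1013 ≡ 128 mod 177]
  = (1/177)    [177 ≡ 1 mod 8 ⇒ (2/177)^7 = +1]
  = 1    [(1/177) = 1]

1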